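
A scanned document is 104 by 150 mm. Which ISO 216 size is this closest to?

Aspect ratio 150/104 ≈ 1.442 (ISO target is √2 ≈ 1.414).
In the A-series (A0 area = 1 m²): A6 = 105 × 148 mm.
Off by 3 mm total — nearest standard size.

A6 (105 × 148 mm)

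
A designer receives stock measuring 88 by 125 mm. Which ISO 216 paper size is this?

B7 (88 × 125 mm)

Aspect ratio 125/88 ≈ 1.420 — close to the ISO √2 ≈ 1.414.
In the B-series (B0 = 1000 × 1414 mm): B7 = 88 × 125 mm.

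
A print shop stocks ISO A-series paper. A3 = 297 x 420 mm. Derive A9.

37 × 52 mm

A4: ⌊420/2⌋ × 297 = 210 × 297 mm
A5: ⌊297/2⌋ × 210 = 148 × 210 mm
A6: ⌊210/2⌋ × 148 = 105 × 148 mm
A7: ⌊148/2⌋ × 105 = 74 × 105 mm
A8: ⌊105/2⌋ × 74 = 52 × 74 mm
A9: ⌊74/2⌋ × 52 = 37 × 52 mm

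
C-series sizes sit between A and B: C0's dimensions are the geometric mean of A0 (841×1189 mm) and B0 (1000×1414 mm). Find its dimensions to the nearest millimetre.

917 × 1297 mm

Short: √(841 · 1000) = √841000 ≈ 917.1 mm.
Long: √(1189 · 1414) = √1681246 ≈ 1296.6 mm.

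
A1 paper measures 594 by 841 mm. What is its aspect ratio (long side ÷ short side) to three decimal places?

841 / 594 = 1.416
ISO 216 targets √2 ≈ 1.414; the +0.002 deviation is from mm rounding.

1.416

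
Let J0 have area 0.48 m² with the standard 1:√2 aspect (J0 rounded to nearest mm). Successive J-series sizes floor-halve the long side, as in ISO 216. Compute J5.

103 × 145 mm

Let J0's short side be w mm. w · w√2 = 0.48 m² = 480,000 mm², so w ≈ 582.6 mm and w√2 ≈ 823.9 mm → J0 = 583 × 824 mm.
J1: ⌊824/2⌋ × 583 = 412 × 583 mm
J2: ⌊583/2⌋ × 412 = 291 × 412 mm
J3: ⌊412/2⌋ × 291 = 206 × 291 mm
J4: ⌊291/2⌋ × 206 = 145 × 206 mm
J5: ⌊206/2⌋ × 145 = 103 × 145 mm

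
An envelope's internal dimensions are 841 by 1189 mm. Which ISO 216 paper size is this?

A0 (841 × 1189 mm)

Aspect ratio 1189/841 ≈ 1.414 — close to the ISO √2 ≈ 1.414.
In the A-series (A0 area = 1 m²): A0 = 841 × 1189 mm.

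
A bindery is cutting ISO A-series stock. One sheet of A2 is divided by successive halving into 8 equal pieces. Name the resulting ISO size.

8 = 2^3, so 3 halving steps.
A2 → A3 → … → A5 after 3 steps.

A5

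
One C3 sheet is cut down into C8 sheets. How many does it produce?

C3 = 324 × 458 mm; C8 = 57 × 81 mm.
Each halving step doubles the count; 5 steps from C3 to C8.
2^5 = 32.

32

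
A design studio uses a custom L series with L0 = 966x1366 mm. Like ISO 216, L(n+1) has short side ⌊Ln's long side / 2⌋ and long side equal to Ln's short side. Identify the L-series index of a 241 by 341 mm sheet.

L4

L0: 966 × 1366 mm
L1: 683 × 966 mm
L2: 483 × 683 mm
L3: 341 × 483 mm
L4: 241 × 341 mm
L5: 170 × 241 mm
→ matches L4.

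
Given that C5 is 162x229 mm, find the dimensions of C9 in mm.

40 × 57 mm

C6: ⌊229/2⌋ × 162 = 114 × 162 mm
C7: ⌊162/2⌋ × 114 = 81 × 114 mm
C8: ⌊114/2⌋ × 81 = 57 × 81 mm
C9: ⌊81/2⌋ × 57 = 40 × 57 mm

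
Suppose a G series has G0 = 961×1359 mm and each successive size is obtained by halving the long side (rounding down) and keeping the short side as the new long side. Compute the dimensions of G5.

169 × 240 mm

G1: ⌊1359/2⌋ × 961 = 679 × 961 mm
G2: ⌊961/2⌋ × 679 = 480 × 679 mm
G3: ⌊679/2⌋ × 480 = 339 × 480 mm
G4: ⌊480/2⌋ × 339 = 240 × 339 mm
G5: ⌊339/2⌋ × 240 = 169 × 240 mm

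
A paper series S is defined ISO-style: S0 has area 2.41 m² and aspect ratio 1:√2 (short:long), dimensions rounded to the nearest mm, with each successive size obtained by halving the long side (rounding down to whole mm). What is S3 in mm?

461 × 652 mm

Let S0's short side be w mm. w · w√2 = 2.41 m² = 2,410,000 mm², so w ≈ 1305.4 mm and w√2 ≈ 1846.1 mm → S0 = 1305 × 1846 mm.
S1: ⌊1846/2⌋ × 1305 = 923 × 1305 mm
S2: ⌊1305/2⌋ × 923 = 652 × 923 mm
S3: ⌊923/2⌋ × 652 = 461 × 652 mm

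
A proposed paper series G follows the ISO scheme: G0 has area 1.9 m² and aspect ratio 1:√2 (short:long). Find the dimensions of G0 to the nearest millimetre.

Let the short side be w mm. Then w · w√2 = 1.9 m² = 1,900,000 mm².
w² = 1,900,000/√2, so w ≈ 1159.1 mm; long side = w√2 ≈ 1639.2 mm.

1159 × 1639 mm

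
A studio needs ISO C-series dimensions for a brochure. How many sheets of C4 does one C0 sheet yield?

Each ISO step halves the sheet: 1 × C0 → 2 × C1 → 4 × C2 → 8 × C3 → …
From C0 to C4 is 4 halving steps: 2^4 = 16.

16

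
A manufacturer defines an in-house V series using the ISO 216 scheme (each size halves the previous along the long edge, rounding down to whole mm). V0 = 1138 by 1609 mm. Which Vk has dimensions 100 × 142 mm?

V7

V0: 1138 × 1609 mm
V1: 804 × 1138 mm
V2: 569 × 804 mm
V3: 402 × 569 mm
V4: 284 × 402 mm
V5: 201 × 284 mm
V6: 142 × 201 mm
V7: 100 × 142 mm
V8: 71 × 100 mm
→ matches V7.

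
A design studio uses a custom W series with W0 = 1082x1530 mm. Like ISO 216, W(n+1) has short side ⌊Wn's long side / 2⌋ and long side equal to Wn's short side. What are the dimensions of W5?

191 × 270 mm

W1: ⌊1530/2⌋ × 1082 = 765 × 1082 mm
W2: ⌊1082/2⌋ × 765 = 541 × 765 mm
W3: ⌊765/2⌋ × 541 = 382 × 541 mm
W4: ⌊541/2⌋ × 382 = 270 × 382 mm
W5: ⌊382/2⌋ × 270 = 191 × 270 mm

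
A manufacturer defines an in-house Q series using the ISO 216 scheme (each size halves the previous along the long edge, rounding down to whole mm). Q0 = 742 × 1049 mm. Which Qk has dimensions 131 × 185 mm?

Q0: 742 × 1049 mm
Q1: 524 × 742 mm
Q2: 371 × 524 mm
Q3: 262 × 371 mm
Q4: 185 × 262 mm
Q5: 131 × 185 mm
Q6: 92 × 131 mm
→ matches Q5.

Q5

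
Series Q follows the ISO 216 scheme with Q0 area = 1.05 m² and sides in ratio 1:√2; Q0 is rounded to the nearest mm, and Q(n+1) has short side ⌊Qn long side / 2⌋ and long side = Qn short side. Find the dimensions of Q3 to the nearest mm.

Let Q0's short side be w mm. w · w√2 = 1.05 m² = 1,050,000 mm², so w ≈ 861.7 mm and w√2 ≈ 1218.6 mm → Q0 = 862 × 1219 mm.
Q1: ⌊1219/2⌋ × 862 = 609 × 862 mm
Q2: ⌊862/2⌋ × 609 = 431 × 609 mm
Q3: ⌊609/2⌋ × 431 = 304 × 431 mm

304 × 431 mm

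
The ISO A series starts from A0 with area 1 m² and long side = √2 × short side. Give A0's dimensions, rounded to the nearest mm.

841 × 1189 mm

Let the short side be w mm. Then the long side is w√2 and w · w√2 = 10⁶ mm².
w² = 10⁶/√2, so w = 1000 / 2^(1/4) ≈ 840.9 mm; long side = 1000 · 2^(1/4) ≈ 1189.2 mm.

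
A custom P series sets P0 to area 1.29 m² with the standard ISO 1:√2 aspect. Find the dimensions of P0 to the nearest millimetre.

Let the short side be w mm. Then w · w√2 = 1.29 m² = 1,290,000 mm².
w² = 1,290,000/√2, so w ≈ 955.1 mm; long side = w√2 ≈ 1350.7 mm.

955 × 1351 mm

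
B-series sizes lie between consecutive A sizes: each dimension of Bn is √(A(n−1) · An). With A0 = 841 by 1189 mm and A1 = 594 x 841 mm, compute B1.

Short side: √(841 · 594) = √499554 ≈ 706.8 → 707 mm
Long side: √(1189 · 841) = √999949 ≈ 1000.0 → 1000 mm

707 × 1000 mm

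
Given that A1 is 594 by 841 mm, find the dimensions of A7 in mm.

74 × 105 mm

A2: ⌊841/2⌋ × 594 = 420 × 594 mm
A3: ⌊594/2⌋ × 420 = 297 × 420 mm
A4: ⌊420/2⌋ × 297 = 210 × 297 mm
A5: ⌊297/2⌋ × 210 = 148 × 210 mm
A6: ⌊210/2⌋ × 148 = 105 × 148 mm
A7: ⌊148/2⌋ × 105 = 74 × 105 mm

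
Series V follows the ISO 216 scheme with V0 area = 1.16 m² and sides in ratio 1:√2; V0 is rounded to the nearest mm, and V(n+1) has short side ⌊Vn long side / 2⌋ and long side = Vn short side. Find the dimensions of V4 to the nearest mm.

Let V0's short side be w mm. w · w√2 = 1.16 m² = 1,160,000 mm², so w ≈ 905.7 mm and w√2 ≈ 1280.8 mm → V0 = 906 × 1281 mm.
V1: ⌊1281/2⌋ × 906 = 640 × 906 mm
V2: ⌊906/2⌋ × 640 = 453 × 640 mm
V3: ⌊640/2⌋ × 453 = 320 × 453 mm
V4: ⌊453/2⌋ × 320 = 226 × 320 mm

226 × 320 mm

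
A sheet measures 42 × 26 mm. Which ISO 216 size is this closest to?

C10 (28 × 40 mm)

Aspect ratio 42/26 ≈ 1.615 (ISO target is √2 ≈ 1.414).
In the C-series (envelope sizes, between A and B): C10 = 28 × 40 mm.
Off by 4 mm total — nearest standard size.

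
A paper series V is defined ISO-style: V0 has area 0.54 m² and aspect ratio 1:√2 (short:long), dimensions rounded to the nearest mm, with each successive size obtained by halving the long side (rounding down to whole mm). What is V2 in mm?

Let V0's short side be w mm. w · w√2 = 0.54 m² = 540,000 mm², so w ≈ 617.9 mm and w√2 ≈ 873.9 mm → V0 = 618 × 874 mm.
V1: ⌊874/2⌋ × 618 = 437 × 618 mm
V2: ⌊618/2⌋ × 437 = 309 × 437 mm

309 × 437 mm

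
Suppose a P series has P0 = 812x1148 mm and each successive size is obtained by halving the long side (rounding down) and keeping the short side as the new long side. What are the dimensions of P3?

287 × 406 mm

P1: ⌊1148/2⌋ × 812 = 574 × 812 mm
P2: ⌊812/2⌋ × 574 = 406 × 574 mm
P3: ⌊574/2⌋ × 406 = 287 × 406 mm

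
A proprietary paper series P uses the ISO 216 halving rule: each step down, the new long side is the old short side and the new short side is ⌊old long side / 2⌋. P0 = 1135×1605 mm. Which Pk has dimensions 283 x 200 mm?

P0: 1135 × 1605 mm
P1: 802 × 1135 mm
P2: 567 × 802 mm
P3: 401 × 567 mm
P4: 283 × 401 mm
P5: 200 × 283 mm
P6: 141 × 200 mm
→ matches P5.

P5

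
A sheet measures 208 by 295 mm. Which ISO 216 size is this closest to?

Aspect ratio 295/208 ≈ 1.418 — close to the ISO √2 ≈ 1.414.
In the A-series (A0 area = 1 m²): A4 = 210 × 297 mm.
Off by 4 mm total — nearest standard size.

A4 (210 × 297 mm)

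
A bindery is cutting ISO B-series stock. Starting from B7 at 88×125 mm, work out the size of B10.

B8: ⌊125/2⌋ × 88 = 62 × 88 mm
B9: ⌊88/2⌋ × 62 = 44 × 62 mm
B10: ⌊62/2⌋ × 44 = 31 × 44 mm

31 × 44 mm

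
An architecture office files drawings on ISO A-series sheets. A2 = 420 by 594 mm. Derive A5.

148 × 210 mm

A3: ⌊594/2⌋ × 420 = 297 × 420 mm
A4: ⌊420/2⌋ × 297 = 210 × 297 mm
A5: ⌊297/2⌋ × 210 = 148 × 210 mm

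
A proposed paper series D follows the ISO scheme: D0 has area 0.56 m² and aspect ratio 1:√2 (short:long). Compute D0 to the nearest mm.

629 × 890 mm

Let the short side be w mm. Then w · w√2 = 0.56 m² = 560,000 mm².
w² = 560,000/√2, so w ≈ 629.3 mm; long side = w√2 ≈ 889.9 mm.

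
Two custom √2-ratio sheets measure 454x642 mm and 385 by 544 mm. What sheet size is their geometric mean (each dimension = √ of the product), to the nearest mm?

Short side: √(454 · 385) = √174790 ≈ 418.1 → 418 mm
Long side: √(642 · 544) = √349248 ≈ 591.0 → 591 mm

418 × 591 mm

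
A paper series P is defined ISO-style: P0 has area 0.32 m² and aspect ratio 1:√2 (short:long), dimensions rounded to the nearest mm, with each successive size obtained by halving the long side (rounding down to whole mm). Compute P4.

119 × 168 mm

Let P0's short side be w mm. w · w√2 = 0.32 m² = 320,000 mm², so w ≈ 475.7 mm and w√2 ≈ 672.7 mm → P0 = 476 × 673 mm.
P1: ⌊673/2⌋ × 476 = 336 × 476 mm
P2: ⌊476/2⌋ × 336 = 238 × 336 mm
P3: ⌊336/2⌋ × 238 = 168 × 238 mm
P4: ⌊238/2⌋ × 168 = 119 × 168 mm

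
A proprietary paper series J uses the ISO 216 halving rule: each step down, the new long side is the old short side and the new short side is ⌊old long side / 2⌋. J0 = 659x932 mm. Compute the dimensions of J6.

J1: ⌊932/2⌋ × 659 = 466 × 659 mm
J2: ⌊659/2⌋ × 466 = 329 × 466 mm
J3: ⌊466/2⌋ × 329 = 233 × 329 mm
J4: ⌊329/2⌋ × 233 = 164 × 233 mm
J5: ⌊233/2⌋ × 164 = 116 × 164 mm
J6: ⌊164/2⌋ × 116 = 82 × 116 mm

82 × 116 mm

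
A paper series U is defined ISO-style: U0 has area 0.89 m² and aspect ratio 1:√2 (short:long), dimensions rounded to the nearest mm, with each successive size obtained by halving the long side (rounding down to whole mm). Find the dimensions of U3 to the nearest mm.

Let U0's short side be w mm. w · w√2 = 0.89 m² = 890,000 mm², so w ≈ 793.3 mm and w√2 ≈ 1121.9 mm → U0 = 793 × 1122 mm.
U1: ⌊1122/2⌋ × 793 = 561 × 793 mm
U2: ⌊793/2⌋ × 561 = 396 × 561 mm
U3: ⌊561/2⌋ × 396 = 280 × 396 mm

280 × 396 mm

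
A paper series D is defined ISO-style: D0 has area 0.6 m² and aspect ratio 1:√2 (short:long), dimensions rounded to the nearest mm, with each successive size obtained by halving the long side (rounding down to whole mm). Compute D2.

Let D0's short side be w mm. w · w√2 = 0.6 m² = 600,000 mm², so w ≈ 651.4 mm and w√2 ≈ 921.2 mm → D0 = 651 × 921 mm.
D1: ⌊921/2⌋ × 651 = 460 × 651 mm
D2: ⌊651/2⌋ × 460 = 325 × 460 mm

325 × 460 mm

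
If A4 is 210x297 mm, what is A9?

37 × 52 mm

A5: ⌊297/2⌋ × 210 = 148 × 210 mm
A6: ⌊210/2⌋ × 148 = 105 × 148 mm
A7: ⌊148/2⌋ × 105 = 74 × 105 mm
A8: ⌊105/2⌋ × 74 = 52 × 74 mm
A9: ⌊74/2⌋ × 52 = 37 × 52 mm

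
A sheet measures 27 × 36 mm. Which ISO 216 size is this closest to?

A10 (26 × 37 mm)

Aspect ratio 36/27 ≈ 1.333 (ISO target is √2 ≈ 1.414).
In the A-series (A0 area = 1 m²): A10 = 26 × 37 mm.
Off by 2 mm total — nearest standard size.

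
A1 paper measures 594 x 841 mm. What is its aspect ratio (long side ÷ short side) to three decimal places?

841 / 594 = 1.416
ISO 216 targets √2 ≈ 1.414; the +0.002 deviation is from mm rounding.

1.416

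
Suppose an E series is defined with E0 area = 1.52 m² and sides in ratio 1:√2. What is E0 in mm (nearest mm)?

Let the short side be w mm. Then w · w√2 = 1.52 m² = 1,520,000 mm².
w² = 1,520,000/√2, so w ≈ 1036.7 mm; long side = w√2 ≈ 1466.2 mm.

1037 × 1466 mm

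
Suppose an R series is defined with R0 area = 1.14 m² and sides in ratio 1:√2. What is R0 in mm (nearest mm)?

Let the short side be w mm. Then w · w√2 = 1.14 m² = 1,140,000 mm².
w² = 1,140,000/√2, so w ≈ 897.8 mm; long side = w√2 ≈ 1269.7 mm.

898 × 1270 mm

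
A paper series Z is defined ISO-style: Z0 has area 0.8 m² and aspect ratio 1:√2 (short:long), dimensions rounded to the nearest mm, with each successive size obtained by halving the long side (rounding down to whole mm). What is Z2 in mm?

Let Z0's short side be w mm. w · w√2 = 0.8 m² = 800,000 mm², so w ≈ 752.1 mm and w√2 ≈ 1063.7 mm → Z0 = 752 × 1064 mm.
Z1: ⌊1064/2⌋ × 752 = 532 × 752 mm
Z2: ⌊752/2⌋ × 532 = 376 × 532 mm

376 × 532 mm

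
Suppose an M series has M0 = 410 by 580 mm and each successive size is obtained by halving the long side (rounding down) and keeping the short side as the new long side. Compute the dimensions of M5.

M1 = 290 × 410 mm (from M0 by 1 halving).
M2: ⌊410/2⌋ × 290 = 205 × 290 mm
M3: ⌊290/2⌋ × 205 = 145 × 205 mm
M4: ⌊205/2⌋ × 145 = 102 × 145 mm
M5: ⌊145/2⌋ × 102 = 72 × 102 mm

72 × 102 mm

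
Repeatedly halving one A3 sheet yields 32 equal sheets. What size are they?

A8

32 = 2^5, so 5 halving steps.
A3 → A4 → … → A8 after 5 steps.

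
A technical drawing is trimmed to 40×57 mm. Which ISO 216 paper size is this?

Aspect ratio 57/40 ≈ 1.425 — close to the ISO √2 ≈ 1.414.
In the C-series (envelope sizes, between A and B): C9 = 40 × 57 mm.

C9 (40 × 57 mm)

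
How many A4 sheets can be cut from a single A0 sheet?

16

A0 = 841 × 1189 mm; A4 = 210 × 297 mm.
Each halving step doubles the count; 4 steps from A0 to A4.
2^4 = 16.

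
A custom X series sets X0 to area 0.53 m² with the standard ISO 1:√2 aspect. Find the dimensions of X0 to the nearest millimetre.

Let the short side be w mm. Then w · w√2 = 0.53 m² = 530,000 mm².
w² = 530,000/√2, so w ≈ 612.2 mm; long side = w√2 ≈ 865.8 mm.

612 × 866 mm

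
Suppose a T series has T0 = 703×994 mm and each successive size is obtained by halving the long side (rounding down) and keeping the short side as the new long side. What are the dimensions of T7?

T1 = 497 × 703 mm (from T0 by 1 halving).
T2: ⌊703/2⌋ × 497 = 351 × 497 mm
T3: ⌊497/2⌋ × 351 = 248 × 351 mm
T4: ⌊351/2⌋ × 248 = 175 × 248 mm
T5: ⌊248/2⌋ × 175 = 124 × 175 mm
T6: ⌊175/2⌋ × 124 = 87 × 124 mm
T7: ⌊124/2⌋ × 87 = 62 × 87 mm

62 × 87 mm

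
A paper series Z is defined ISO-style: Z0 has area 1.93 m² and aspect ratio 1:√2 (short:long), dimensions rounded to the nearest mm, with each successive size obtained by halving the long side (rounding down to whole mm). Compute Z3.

413 × 584 mm

Let Z0's short side be w mm. w · w√2 = 1.93 m² = 1,930,000 mm², so w ≈ 1168.2 mm and w√2 ≈ 1652.1 mm → Z0 = 1168 × 1652 mm.
Z1: ⌊1652/2⌋ × 1168 = 826 × 1168 mm
Z2: ⌊1168/2⌋ × 826 = 584 × 826 mm
Z3: ⌊826/2⌋ × 584 = 413 × 584 mm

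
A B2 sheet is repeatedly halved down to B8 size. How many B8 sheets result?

Each ISO step halves the sheet: 1 × B2 → 2 × B3 → 4 × B4 → 8 × B5 → …
From B2 to B8 is 6 halving steps: 2^6 = 64.

64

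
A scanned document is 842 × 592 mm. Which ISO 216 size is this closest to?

Aspect ratio 842/592 ≈ 1.422 — close to the ISO √2 ≈ 1.414.
In the A-series (A0 area = 1 m²): A1 = 594 × 841 mm.
Off by 3 mm total — nearest standard size.

A1 (594 × 841 mm)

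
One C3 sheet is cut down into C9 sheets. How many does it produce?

64

C3 = 324 × 458 mm; C9 = 40 × 57 mm.
Each halving step doubles the count; 6 steps from C3 to C9.
2^6 = 64.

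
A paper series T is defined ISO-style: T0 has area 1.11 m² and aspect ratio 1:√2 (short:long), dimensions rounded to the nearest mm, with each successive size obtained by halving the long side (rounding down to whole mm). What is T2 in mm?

443 × 626 mm

Let T0's short side be w mm. w · w√2 = 1.11 m² = 1,110,000 mm², so w ≈ 885.9 mm and w√2 ≈ 1252.9 mm → T0 = 886 × 1253 mm.
T1: ⌊1253/2⌋ × 886 = 626 × 886 mm
T2: ⌊886/2⌋ × 626 = 443 × 626 mm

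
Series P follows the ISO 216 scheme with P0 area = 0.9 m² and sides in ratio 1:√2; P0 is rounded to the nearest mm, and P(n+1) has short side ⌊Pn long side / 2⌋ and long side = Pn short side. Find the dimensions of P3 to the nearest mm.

Let P0's short side be w mm. w · w√2 = 0.9 m² = 900,000 mm², so w ≈ 797.7 mm and w√2 ≈ 1128.2 mm → P0 = 798 × 1128 mm.
P1: ⌊1128/2⌋ × 798 = 564 × 798 mm
P2: ⌊798/2⌋ × 564 = 399 × 564 mm
P3: ⌊564/2⌋ × 399 = 282 × 399 mm

282 × 399 mm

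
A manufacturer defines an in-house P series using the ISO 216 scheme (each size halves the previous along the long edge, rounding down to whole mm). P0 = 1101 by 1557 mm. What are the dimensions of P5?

194 × 275 mm

P1 = 778 × 1101 mm (from P0 by 1 halving).
P2: ⌊1101/2⌋ × 778 = 550 × 778 mm
P3: ⌊778/2⌋ × 550 = 389 × 550 mm
P4: ⌊550/2⌋ × 389 = 275 × 389 mm
P5: ⌊389/2⌋ × 275 = 194 × 275 mm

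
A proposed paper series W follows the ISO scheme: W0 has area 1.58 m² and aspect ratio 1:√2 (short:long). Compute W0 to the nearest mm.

1057 × 1495 mm

Let the short side be w mm. Then w · w√2 = 1.58 m² = 1,580,000 mm².
w² = 1,580,000/√2, so w ≈ 1057.0 mm; long side = w√2 ≈ 1494.8 mm.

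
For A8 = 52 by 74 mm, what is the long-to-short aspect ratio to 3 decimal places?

74 / 52 = 1.423
ISO 216 targets √2 ≈ 1.414; the +0.009 deviation is from mm rounding.

1.423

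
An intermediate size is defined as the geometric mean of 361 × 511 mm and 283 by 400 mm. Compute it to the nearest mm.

Short side: √(361 · 283) = √102163 ≈ 319.6 → 320 mm
Long side: √(511 · 400) = √204400 ≈ 452.1 → 452 mm

320 × 452 mm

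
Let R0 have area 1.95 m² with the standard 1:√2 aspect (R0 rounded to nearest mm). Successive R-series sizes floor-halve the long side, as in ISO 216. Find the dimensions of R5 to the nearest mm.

207 × 293 mm

Let R0's short side be w mm. w · w√2 = 1.95 m² = 1,950,000 mm², so w ≈ 1174.2 mm and w√2 ≈ 1660.6 mm → R0 = 1174 × 1661 mm.
R1: ⌊1661/2⌋ × 1174 = 830 × 1174 mm
R2: ⌊1174/2⌋ × 830 = 587 × 830 mm
R3: ⌊830/2⌋ × 587 = 415 × 587 mm
R4: ⌊587/2⌋ × 415 = 293 × 415 mm
R5: ⌊415/2⌋ × 293 = 207 × 293 mm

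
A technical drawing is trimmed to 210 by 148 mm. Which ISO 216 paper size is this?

A5 (148 × 210 mm)

Aspect ratio 210/148 ≈ 1.419 — close to the ISO √2 ≈ 1.414.
In the A-series (A0 area = 1 m²): A5 = 148 × 210 mm.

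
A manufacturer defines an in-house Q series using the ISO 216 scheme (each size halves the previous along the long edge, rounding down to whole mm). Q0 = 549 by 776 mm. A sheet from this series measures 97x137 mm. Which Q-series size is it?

Q5

Q0: 549 × 776 mm
Q1: 388 × 549 mm
Q2: 274 × 388 mm
Q3: 194 × 274 mm
Q4: 137 × 194 mm
Q5: 97 × 137 mm
Q6: 68 × 97 mm
→ matches Q5.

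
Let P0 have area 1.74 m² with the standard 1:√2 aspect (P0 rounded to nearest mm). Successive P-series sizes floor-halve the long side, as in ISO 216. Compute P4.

277 × 392 mm

Let P0's short side be w mm. w · w√2 = 1.74 m² = 1,740,000 mm², so w ≈ 1109.2 mm and w√2 ≈ 1568.7 mm → P0 = 1109 × 1569 mm.
P1: ⌊1569/2⌋ × 1109 = 784 × 1109 mm
P2: ⌊1109/2⌋ × 784 = 554 × 784 mm
P3: ⌊784/2⌋ × 554 = 392 × 554 mm
P4: ⌊554/2⌋ × 392 = 277 × 392 mm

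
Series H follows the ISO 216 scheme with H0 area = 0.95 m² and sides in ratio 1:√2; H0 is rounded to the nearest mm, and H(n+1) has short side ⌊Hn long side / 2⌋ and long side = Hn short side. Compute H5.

144 × 205 mm

Let H0's short side be w mm. w · w√2 = 0.95 m² = 950,000 mm², so w ≈ 819.6 mm and w√2 ≈ 1159.1 mm → H0 = 820 × 1159 mm.
H1: ⌊1159/2⌋ × 820 = 579 × 820 mm
H2: ⌊820/2⌋ × 579 = 410 × 579 mm
H3: ⌊579/2⌋ × 410 = 289 × 410 mm
H4: ⌊410/2⌋ × 289 = 205 × 289 mm
H5: ⌊289/2⌋ × 205 = 144 × 205 mm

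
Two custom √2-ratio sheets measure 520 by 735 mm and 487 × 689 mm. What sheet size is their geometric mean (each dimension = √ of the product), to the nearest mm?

Short side: √(520 · 487) = √253240 ≈ 503.2 → 503 mm
Long side: √(735 · 689) = √506415 ≈ 711.6 → 712 mm

503 × 712 mm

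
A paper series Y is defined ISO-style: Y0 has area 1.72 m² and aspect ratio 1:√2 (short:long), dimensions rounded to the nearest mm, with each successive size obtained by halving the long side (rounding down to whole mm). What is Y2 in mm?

551 × 780 mm

Let Y0's short side be w mm. w · w√2 = 1.72 m² = 1,720,000 mm², so w ≈ 1102.8 mm and w√2 ≈ 1559.6 mm → Y0 = 1103 × 1560 mm.
Y1: ⌊1560/2⌋ × 1103 = 780 × 1103 mm
Y2: ⌊1103/2⌋ × 780 = 551 × 780 mm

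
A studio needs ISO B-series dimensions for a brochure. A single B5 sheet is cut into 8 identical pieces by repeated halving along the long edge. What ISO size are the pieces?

B8

8 = 2^3, so 3 halving steps.
B5 → B6 → … → B8 after 3 steps.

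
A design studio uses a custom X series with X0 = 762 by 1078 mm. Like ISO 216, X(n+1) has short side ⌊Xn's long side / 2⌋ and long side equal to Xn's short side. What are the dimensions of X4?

190 × 269 mm

X1: ⌊1078/2⌋ × 762 = 539 × 762 mm
X2: ⌊762/2⌋ × 539 = 381 × 539 mm
X3: ⌊539/2⌋ × 381 = 269 × 381 mm
X4: ⌊381/2⌋ × 269 = 190 × 269 mm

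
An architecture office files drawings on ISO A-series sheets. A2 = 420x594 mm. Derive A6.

A3: ⌊594/2⌋ × 420 = 297 × 420 mm
A4: ⌊420/2⌋ × 297 = 210 × 297 mm
A5: ⌊297/2⌋ × 210 = 148 × 210 mm
A6: ⌊210/2⌋ × 148 = 105 × 148 mm

105 × 148 mm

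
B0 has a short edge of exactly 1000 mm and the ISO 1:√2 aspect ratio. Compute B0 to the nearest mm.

1000 × 1414 mm

Short side = 1000 mm; long side = 1000√2 ≈ 1414.2 mm.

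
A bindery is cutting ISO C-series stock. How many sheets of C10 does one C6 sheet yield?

C6 = 114 × 162 mm; C10 = 28 × 40 mm.
Each halving step doubles the count; 4 steps from C6 to C10.
2^4 = 16.

16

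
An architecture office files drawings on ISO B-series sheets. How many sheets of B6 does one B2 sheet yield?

16

B2 = 500 × 707 mm; B6 = 125 × 176 mm.
Each halving step doubles the count; 4 steps from B2 to B6.
2^4 = 16.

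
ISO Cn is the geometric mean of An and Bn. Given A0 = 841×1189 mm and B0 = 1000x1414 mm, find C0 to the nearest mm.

917 × 1297 mm

Short side: √(841 · 1000) = √841000 ≈ 917.1 → 917 mm
Long side: √(1189 · 1414) = √1681246 ≈ 1296.6 → 1297 mm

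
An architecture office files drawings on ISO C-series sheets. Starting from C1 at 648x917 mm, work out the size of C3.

C2: ⌊917/2⌋ × 648 = 458 × 648 mm
C3: ⌊648/2⌋ × 458 = 324 × 458 mm

324 × 458 mm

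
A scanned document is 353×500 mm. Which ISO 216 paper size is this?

Aspect ratio 500/353 ≈ 1.416 — close to the ISO √2 ≈ 1.414.
In the B-series (B0 = 1000 × 1414 mm): B3 = 353 × 500 mm.

B3 (353 × 500 mm)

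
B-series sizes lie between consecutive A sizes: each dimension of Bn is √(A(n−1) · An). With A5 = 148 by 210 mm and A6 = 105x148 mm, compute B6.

125 × 176 mm

Short side: √(148 · 105) = √15540 ≈ 124.7 → 125 mm
Long side: √(210 · 148) = √31080 ≈ 176.3 → 176 mm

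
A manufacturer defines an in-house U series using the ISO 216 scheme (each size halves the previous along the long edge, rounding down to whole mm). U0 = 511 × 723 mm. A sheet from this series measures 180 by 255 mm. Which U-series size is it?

U3

U0: 511 × 723 mm
U1: 361 × 511 mm
U2: 255 × 361 mm
U3: 180 × 255 mm
U4: 127 × 180 mm
→ matches U3.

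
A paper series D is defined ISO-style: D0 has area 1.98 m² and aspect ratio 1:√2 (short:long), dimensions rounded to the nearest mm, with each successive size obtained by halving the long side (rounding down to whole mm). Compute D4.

Let D0's short side be w mm. w · w√2 = 1.98 m² = 1,980,000 mm², so w ≈ 1183.2 mm and w√2 ≈ 1673.4 mm → D0 = 1183 × 1673 mm.
D1: ⌊1673/2⌋ × 1183 = 836 × 1183 mm
D2: ⌊1183/2⌋ × 836 = 591 × 836 mm
D3: ⌊836/2⌋ × 591 = 418 × 591 mm
D4: ⌊591/2⌋ × 418 = 295 × 418 mm

295 × 418 mm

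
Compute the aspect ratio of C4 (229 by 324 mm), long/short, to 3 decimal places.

324 / 229 = 1.415
Matches √2 ≈ 1.414 — the ISO 216 defining ratio.

1.415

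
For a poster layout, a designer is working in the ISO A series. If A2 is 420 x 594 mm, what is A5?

A3: ⌊594/2⌋ × 420 = 297 × 420 mm
A4: ⌊420/2⌋ × 297 = 210 × 297 mm
A5: ⌊297/2⌋ × 210 = 148 × 210 mm

148 × 210 mm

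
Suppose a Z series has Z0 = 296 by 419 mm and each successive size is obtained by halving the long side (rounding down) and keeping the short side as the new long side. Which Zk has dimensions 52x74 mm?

Z0: 296 × 419 mm
Z1: 209 × 296 mm
Z2: 148 × 209 mm
Z3: 104 × 148 mm
Z4: 74 × 104 mm
Z5: 52 × 74 mm
Z6: 37 × 52 mm
→ matches Z5.

Z5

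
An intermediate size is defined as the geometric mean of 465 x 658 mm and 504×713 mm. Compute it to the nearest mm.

484 × 685 mm

Short side: √(465 · 504) = √234360 ≈ 484.1 → 484 mm
Long side: √(658 · 713) = √469154 ≈ 684.9 → 685 mm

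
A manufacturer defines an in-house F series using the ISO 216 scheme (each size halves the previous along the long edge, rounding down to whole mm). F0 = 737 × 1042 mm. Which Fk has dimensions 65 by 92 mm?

F7

F0: 737 × 1042 mm
F1: 521 × 737 mm
F2: 368 × 521 mm
F3: 260 × 368 mm
F4: 184 × 260 mm
F5: 130 × 184 mm
F6: 92 × 130 mm
F7: 65 × 92 mm
F8: 46 × 65 mm
→ matches F7.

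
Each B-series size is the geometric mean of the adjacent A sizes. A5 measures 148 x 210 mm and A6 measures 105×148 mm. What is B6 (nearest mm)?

125 × 176 mm

Short side: √(148 · 105) = √15540 ≈ 124.7 → 125 mm
Long side: √(210 · 148) = √31080 ≈ 176.3 → 176 mm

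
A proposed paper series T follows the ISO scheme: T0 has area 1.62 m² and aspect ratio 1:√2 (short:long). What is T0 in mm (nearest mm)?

1070 × 1514 mm

Let the short side be w mm. Then w · w√2 = 1.62 m² = 1,620,000 mm².
w² = 1,620,000/√2, so w ≈ 1070.3 mm; long side = w√2 ≈ 1513.6 mm.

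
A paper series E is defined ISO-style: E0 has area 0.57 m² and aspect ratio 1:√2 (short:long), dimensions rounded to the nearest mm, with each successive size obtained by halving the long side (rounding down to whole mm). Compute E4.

158 × 224 mm

Let E0's short side be w mm. w · w√2 = 0.57 m² = 570,000 mm², so w ≈ 634.9 mm and w√2 ≈ 897.8 mm → E0 = 635 × 898 mm.
E1: ⌊898/2⌋ × 635 = 449 × 635 mm
E2: ⌊635/2⌋ × 449 = 317 × 449 mm
E3: ⌊449/2⌋ × 317 = 224 × 317 mm
E4: ⌊317/2⌋ × 224 = 158 × 224 mm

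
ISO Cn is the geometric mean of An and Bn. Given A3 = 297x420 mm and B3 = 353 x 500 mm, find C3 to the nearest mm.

Short side: √(297 · 353) = √104841 ≈ 323.8 → 324 mm
Long side: √(420 · 500) = √210000 ≈ 458.3 → 458 mm

324 × 458 mm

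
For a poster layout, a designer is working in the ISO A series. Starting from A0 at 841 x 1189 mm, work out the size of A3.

A1: ⌊1189/2⌋ × 841 = 594 × 841 mm
A2: ⌊841/2⌋ × 594 = 420 × 594 mm
A3: ⌊594/2⌋ × 420 = 297 × 420 mm

297 × 420 mm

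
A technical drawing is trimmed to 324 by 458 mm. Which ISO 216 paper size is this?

Aspect ratio 458/324 ≈ 1.414 — close to the ISO √2 ≈ 1.414.
In the C-series (envelope sizes, between A and B): C3 = 324 × 458 mm.

C3 (324 × 458 mm)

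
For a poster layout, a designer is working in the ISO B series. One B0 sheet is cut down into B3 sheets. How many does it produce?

Each ISO step halves the sheet: 1 × B0 → 2 × B1 → 4 × B2 → 8 × B3
From B0 to B3 is 3 halving steps: 2^3 = 8.

8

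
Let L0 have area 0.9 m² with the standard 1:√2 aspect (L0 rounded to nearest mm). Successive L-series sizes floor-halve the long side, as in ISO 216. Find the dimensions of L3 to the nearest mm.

282 × 399 mm

Let L0's short side be w mm. w · w√2 = 0.9 m² = 900,000 mm², so w ≈ 797.7 mm and w√2 ≈ 1128.2 mm → L0 = 798 × 1128 mm.
L1: ⌊1128/2⌋ × 798 = 564 × 798 mm
L2: ⌊798/2⌋ × 564 = 399 × 564 mm
L3: ⌊564/2⌋ × 399 = 282 × 399 mm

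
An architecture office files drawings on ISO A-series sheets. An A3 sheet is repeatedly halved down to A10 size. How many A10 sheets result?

128

Each ISO step halves the sheet: 1 × A3 → 2 × A4 → 4 × A5 → 8 × A6 → …
From A3 to A10 is 7 halving steps: 2^7 = 128.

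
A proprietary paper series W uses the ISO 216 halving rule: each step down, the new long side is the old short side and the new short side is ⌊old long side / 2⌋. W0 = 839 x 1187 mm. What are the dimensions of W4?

209 × 296 mm

W1: ⌊1187/2⌋ × 839 = 593 × 839 mm
W2: ⌊839/2⌋ × 593 = 419 × 593 mm
W3: ⌊593/2⌋ × 419 = 296 × 419 mm
W4: ⌊419/2⌋ × 296 = 209 × 296 mm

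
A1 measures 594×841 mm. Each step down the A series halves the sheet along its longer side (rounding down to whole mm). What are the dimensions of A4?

210 × 297 mm

A2: ⌊841/2⌋ × 594 = 420 × 594 mm
A3: ⌊594/2⌋ × 420 = 297 × 420 mm
A4: ⌊420/2⌋ × 297 = 210 × 297 mm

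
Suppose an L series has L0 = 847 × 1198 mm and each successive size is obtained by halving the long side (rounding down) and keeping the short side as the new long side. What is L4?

211 × 299 mm

L1: ⌊1198/2⌋ × 847 = 599 × 847 mm
L2: ⌊847/2⌋ × 599 = 423 × 599 mm
L3: ⌊599/2⌋ × 423 = 299 × 423 mm
L4: ⌊423/2⌋ × 299 = 211 × 299 mm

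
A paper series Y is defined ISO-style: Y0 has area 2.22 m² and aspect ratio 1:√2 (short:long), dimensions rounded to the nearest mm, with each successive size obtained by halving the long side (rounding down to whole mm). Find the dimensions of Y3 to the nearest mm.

443 × 626 mm

Let Y0's short side be w mm. w · w√2 = 2.22 m² = 2,220,000 mm², so w ≈ 1252.9 mm and w√2 ≈ 1771.9 mm → Y0 = 1253 × 1772 mm.
Y1: ⌊1772/2⌋ × 1253 = 886 × 1253 mm
Y2: ⌊1253/2⌋ × 886 = 626 × 886 mm
Y3: ⌊886/2⌋ × 626 = 443 × 626 mm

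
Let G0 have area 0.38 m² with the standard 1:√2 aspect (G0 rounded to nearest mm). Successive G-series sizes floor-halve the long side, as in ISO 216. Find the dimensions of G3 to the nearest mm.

Let G0's short side be w mm. w · w√2 = 0.38 m² = 380,000 mm², so w ≈ 518.4 mm and w√2 ≈ 733.1 mm → G0 = 518 × 733 mm.
G1: ⌊733/2⌋ × 518 = 366 × 518 mm
G2: ⌊518/2⌋ × 366 = 259 × 366 mm
G3: ⌊366/2⌋ × 259 = 183 × 259 mm

183 × 259 mm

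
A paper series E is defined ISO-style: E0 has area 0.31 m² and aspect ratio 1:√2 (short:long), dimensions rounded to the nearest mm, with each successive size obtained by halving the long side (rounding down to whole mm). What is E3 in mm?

165 × 234 mm

Let E0's short side be w mm. w · w√2 = 0.31 m² = 310,000 mm², so w ≈ 468.2 mm and w√2 ≈ 662.1 mm → E0 = 468 × 662 mm.
E1: ⌊662/2⌋ × 468 = 331 × 468 mm
E2: ⌊468/2⌋ × 331 = 234 × 331 mm
E3: ⌊331/2⌋ × 234 = 165 × 234 mm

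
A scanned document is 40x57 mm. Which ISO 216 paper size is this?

C9 (40 × 57 mm)

Aspect ratio 57/40 ≈ 1.425 — close to the ISO √2 ≈ 1.414.
In the C-series (envelope sizes, between A and B): C9 = 40 × 57 mm.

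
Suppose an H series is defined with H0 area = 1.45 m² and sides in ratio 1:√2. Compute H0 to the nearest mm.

Let the short side be w mm. Then w · w√2 = 1.45 m² = 1,450,000 mm².
w² = 1,450,000/√2, so w ≈ 1012.6 mm; long side = w√2 ≈ 1432.0 mm.

1013 × 1432 mm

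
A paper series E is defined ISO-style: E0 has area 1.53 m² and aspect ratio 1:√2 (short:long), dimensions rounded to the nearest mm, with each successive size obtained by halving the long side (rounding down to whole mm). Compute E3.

367 × 520 mm

Let E0's short side be w mm. w · w√2 = 1.53 m² = 1,530,000 mm², so w ≈ 1040.1 mm and w√2 ≈ 1471.0 mm → E0 = 1040 × 1471 mm.
E1: ⌊1471/2⌋ × 1040 = 735 × 1040 mm
E2: ⌊1040/2⌋ × 735 = 520 × 735 mm
E3: ⌊735/2⌋ × 520 = 367 × 520 mm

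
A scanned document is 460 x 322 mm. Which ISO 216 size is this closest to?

Aspect ratio 460/322 ≈ 1.429 — close to the ISO √2 ≈ 1.414.
In the C-series (envelope sizes, between A and B): C3 = 324 × 458 mm.
Off by 4 mm total — nearest standard size.

C3 (324 × 458 mm)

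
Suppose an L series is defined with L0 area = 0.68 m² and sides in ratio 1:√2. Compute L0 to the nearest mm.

Let the short side be w mm. Then w · w√2 = 0.68 m² = 680,000 mm².
w² = 680,000/√2, so w ≈ 693.4 mm; long side = w√2 ≈ 980.6 mm.

693 × 981 mm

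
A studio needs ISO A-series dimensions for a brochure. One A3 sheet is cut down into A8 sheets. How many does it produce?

32

Each ISO step halves the sheet: 1 × A3 → 2 × A4 → 4 × A5 → 8 × A6 → …
From A3 to A8 is 5 halving steps: 2^5 = 32.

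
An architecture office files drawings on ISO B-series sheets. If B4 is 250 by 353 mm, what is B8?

62 × 88 mm

B5: ⌊353/2⌋ × 250 = 176 × 250 mm
B6: ⌊250/2⌋ × 176 = 125 × 176 mm
B7: ⌊176/2⌋ × 125 = 88 × 125 mm
B8: ⌊125/2⌋ × 88 = 62 × 88 mm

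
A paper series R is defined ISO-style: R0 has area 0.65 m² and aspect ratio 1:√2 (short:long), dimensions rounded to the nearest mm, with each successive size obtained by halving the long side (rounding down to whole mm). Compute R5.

Let R0's short side be w mm. w · w√2 = 0.65 m² = 650,000 mm², so w ≈ 678.0 mm and w√2 ≈ 958.8 mm → R0 = 678 × 959 mm.
R1: ⌊959/2⌋ × 678 = 479 × 678 mm
R2: ⌊678/2⌋ × 479 = 339 × 479 mm
R3: ⌊479/2⌋ × 339 = 239 × 339 mm
R4: ⌊339/2⌋ × 239 = 169 × 239 mm
R5: ⌊239/2⌋ × 169 = 119 × 169 mm

119 × 169 mm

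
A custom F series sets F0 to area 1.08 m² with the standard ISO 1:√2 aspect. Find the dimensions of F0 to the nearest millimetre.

874 × 1236 mm

Let the short side be w mm. Then w · w√2 = 1.08 m² = 1,080,000 mm².
w² = 1,080,000/√2, so w ≈ 873.9 mm; long side = w√2 ≈ 1235.9 mm.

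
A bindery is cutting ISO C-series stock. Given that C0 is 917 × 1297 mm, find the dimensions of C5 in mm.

162 × 229 mm

C1: ⌊1297/2⌋ × 917 = 648 × 917 mm
C2: ⌊917/2⌋ × 648 = 458 × 648 mm
C3: ⌊648/2⌋ × 458 = 324 × 458 mm
C4: ⌊458/2⌋ × 324 = 229 × 324 mm
C5: ⌊324/2⌋ × 229 = 162 × 229 mm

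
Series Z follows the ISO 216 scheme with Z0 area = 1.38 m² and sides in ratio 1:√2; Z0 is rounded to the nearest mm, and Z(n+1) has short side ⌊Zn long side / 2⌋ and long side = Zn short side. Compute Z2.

Let Z0's short side be w mm. w · w√2 = 1.38 m² = 1,380,000 mm², so w ≈ 987.8 mm and w√2 ≈ 1397.0 mm → Z0 = 988 × 1397 mm.
Z1: ⌊1397/2⌋ × 988 = 698 × 988 mm
Z2: ⌊988/2⌋ × 698 = 494 × 698 mm

494 × 698 mm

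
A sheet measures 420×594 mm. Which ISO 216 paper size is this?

Aspect ratio 594/420 ≈ 1.414 — close to the ISO √2 ≈ 1.414.
In the A-series (A0 area = 1 m²): A2 = 420 × 594 mm.

A2 (420 × 594 mm)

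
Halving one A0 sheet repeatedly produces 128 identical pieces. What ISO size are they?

128 = 2^7, so 7 halving steps.
A0 → A1 → … → A7 after 7 steps.

A7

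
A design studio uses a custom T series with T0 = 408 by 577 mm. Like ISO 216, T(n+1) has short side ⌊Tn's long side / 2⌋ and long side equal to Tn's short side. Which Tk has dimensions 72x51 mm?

T0: 408 × 577 mm
T1: 288 × 408 mm
T2: 204 × 288 mm
T3: 144 × 204 mm
T4: 102 × 144 mm
T5: 72 × 102 mm
T6: 51 × 72 mm
T7: 36 × 51 mm
→ matches T6.

T6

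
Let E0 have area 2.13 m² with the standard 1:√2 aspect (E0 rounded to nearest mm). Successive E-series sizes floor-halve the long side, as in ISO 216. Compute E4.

306 × 434 mm

Let E0's short side be w mm. w · w√2 = 2.13 m² = 2,130,000 mm², so w ≈ 1227.2 mm and w√2 ≈ 1735.6 mm → E0 = 1227 × 1736 mm.
E1: ⌊1736/2⌋ × 1227 = 868 × 1227 mm
E2: ⌊1227/2⌋ × 868 = 613 × 868 mm
E3: ⌊868/2⌋ × 613 = 434 × 613 mm
E4: ⌊613/2⌋ × 434 = 306 × 434 mm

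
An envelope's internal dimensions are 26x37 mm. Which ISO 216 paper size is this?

A10 (26 × 37 mm)

Aspect ratio 37/26 ≈ 1.423 — close to the ISO √2 ≈ 1.414.
In the A-series (A0 area = 1 m²): A10 = 26 × 37 mm.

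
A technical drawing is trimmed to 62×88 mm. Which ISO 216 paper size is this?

B8 (62 × 88 mm)

Aspect ratio 88/62 ≈ 1.419 — close to the ISO √2 ≈ 1.414.
In the B-series (B0 = 1000 × 1414 mm): B8 = 62 × 88 mm.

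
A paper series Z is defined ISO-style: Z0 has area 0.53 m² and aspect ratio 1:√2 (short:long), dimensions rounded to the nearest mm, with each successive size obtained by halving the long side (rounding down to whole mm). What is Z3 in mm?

Let Z0's short side be w mm. w · w√2 = 0.53 m² = 530,000 mm², so w ≈ 612.2 mm and w√2 ≈ 865.8 mm → Z0 = 612 × 866 mm.
Z1: ⌊866/2⌋ × 612 = 433 × 612 mm
Z2: ⌊612/2⌋ × 433 = 306 × 433 mm
Z3: ⌊433/2⌋ × 306 = 216 × 306 mm

216 × 306 mm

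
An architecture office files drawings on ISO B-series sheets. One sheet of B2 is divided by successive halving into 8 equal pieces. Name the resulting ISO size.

B5

8 = 2^3, so 3 halving steps.
B2 → B3 → … → B5 after 3 steps.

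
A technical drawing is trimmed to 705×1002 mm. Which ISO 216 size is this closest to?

Aspect ratio 1002/705 ≈ 1.421 — close to the ISO √2 ≈ 1.414.
In the B-series (B0 = 1000 × 1414 mm): B1 = 707 × 1000 mm.
Off by 4 mm total — nearest standard size.

B1 (707 × 1000 mm)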